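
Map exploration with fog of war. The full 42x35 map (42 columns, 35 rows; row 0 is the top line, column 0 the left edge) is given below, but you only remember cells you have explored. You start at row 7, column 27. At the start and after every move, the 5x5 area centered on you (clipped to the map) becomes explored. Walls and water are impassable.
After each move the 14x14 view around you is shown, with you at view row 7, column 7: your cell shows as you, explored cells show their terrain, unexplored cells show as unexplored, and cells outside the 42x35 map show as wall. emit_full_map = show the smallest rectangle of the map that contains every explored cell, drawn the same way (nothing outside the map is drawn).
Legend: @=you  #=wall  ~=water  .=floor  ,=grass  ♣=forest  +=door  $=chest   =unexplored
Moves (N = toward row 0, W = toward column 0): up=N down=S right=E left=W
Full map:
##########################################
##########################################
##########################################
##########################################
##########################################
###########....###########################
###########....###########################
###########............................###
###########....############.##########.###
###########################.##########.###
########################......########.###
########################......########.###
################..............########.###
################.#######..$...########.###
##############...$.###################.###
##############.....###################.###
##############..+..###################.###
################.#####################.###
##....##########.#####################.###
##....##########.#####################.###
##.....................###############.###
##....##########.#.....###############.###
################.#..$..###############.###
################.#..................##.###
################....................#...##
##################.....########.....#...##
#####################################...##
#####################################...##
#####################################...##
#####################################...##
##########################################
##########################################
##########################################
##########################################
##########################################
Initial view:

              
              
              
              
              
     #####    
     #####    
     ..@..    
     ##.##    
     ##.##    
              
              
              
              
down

              
              
              
              
     #####    
     #####    
     .....    
     ##@##    
     ##.##    
     .....    
              
              
              
              

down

              
              
              
     #####    
     #####    
     .....    
     ##.##    
     ##@##    
     .....    
     .....    
              
              
              
              

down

              
              
     #####    
     #####    
     .....    
     ##.##    
     ##.##    
     ..@..    
     .....    
     .....    
              
              
              
              

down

              
     #####    
     #####    
     .....    
     ##.##    
     ##.##    
     .....    
     ..@..    
     .....    
     .$...    
              
              
              
              

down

     #####    
     #####    
     .....    
     ##.##    
     ##.##    
     .....    
     .....    
     ..@..    
     .$...    
     #####    
              
              
              
              

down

     #####    
     .....    
     ##.##    
     ##.##    
     .....    
     .....    
     .....    
     .$@..    
     #####    
     #####    
              
              
              
              

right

    #####     
    .....     
    ##.##     
    ##.##     
    .....     
    .....#    
    .....#    
    .$.@.#    
    ######    
    ######    
              
              
              
              

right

   #####      
   .....      
   ##.##      
   ##.##      
   .....      
   .....##    
   .....##    
   .$..@##    
   #######    
   #######    
              
              
              
              

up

   #####      
   #####      
   .....      
   ##.##      
   ##.##      
   .....##    
   .....##    
   ....@##    
   .$...##    
   #######    
   #######    
              
              
              

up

              
   #####      
   #####      
   .....      
   ##.##      
   ##.####    
   .....##    
   ....@##    
   .....##    
   .$...##    
   #######    
   #######    
              
              

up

              
              
   #####      
   #####      
   .....      
   ##.####    
   ##.####    
   ....@##    
   .....##    
   .....##    
   .$...##    
   #######    
   #######    
              

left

              
              
    #####     
    #####     
    .....     
    ##.####   
    ##.####   
    ...@.##   
    .....##   
    .....##   
    .$...##   
    #######   
    #######   
              

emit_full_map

#####  
#####  
.....  
##.####
##.####
...@.##
.....##
.....##
.$...##
#######
#######

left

              
              
     #####    
     #####    
     .....    
     ##.####  
     ##.####  
     ..@..##  
     .....##  
     .....##  
     .$...##  
     #######  
     #######  
              

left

              
              
      #####   
      #####   
      .....   
     ###.#### 
     ###.#### 
     ..@...## 
     ......## 
     ......## 
      .$...## 
      ####### 
      ####### 
              

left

              
              
       #####  
       #####  
       .....  
     ####.####
     ####.####
     #.@....##
     #......##
     .......##
       .$...##
       #######
       #######
              

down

              
       #####  
       #####  
       .....  
     ####.####
     ####.####
     #......##
     #.@....##
     .......##
     #..$...##
       #######
       #######
              
              

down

       #####  
       #####  
       .....  
     ####.####
     ####.####
     #......##
     #......##
     ..@....##
     #..$...##
     #########
       #######
              
              
              

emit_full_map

  #####  
  #####  
  .....  
####.####
####.####
#......##
#......##
..@....##
#..$...##
#########
  #######


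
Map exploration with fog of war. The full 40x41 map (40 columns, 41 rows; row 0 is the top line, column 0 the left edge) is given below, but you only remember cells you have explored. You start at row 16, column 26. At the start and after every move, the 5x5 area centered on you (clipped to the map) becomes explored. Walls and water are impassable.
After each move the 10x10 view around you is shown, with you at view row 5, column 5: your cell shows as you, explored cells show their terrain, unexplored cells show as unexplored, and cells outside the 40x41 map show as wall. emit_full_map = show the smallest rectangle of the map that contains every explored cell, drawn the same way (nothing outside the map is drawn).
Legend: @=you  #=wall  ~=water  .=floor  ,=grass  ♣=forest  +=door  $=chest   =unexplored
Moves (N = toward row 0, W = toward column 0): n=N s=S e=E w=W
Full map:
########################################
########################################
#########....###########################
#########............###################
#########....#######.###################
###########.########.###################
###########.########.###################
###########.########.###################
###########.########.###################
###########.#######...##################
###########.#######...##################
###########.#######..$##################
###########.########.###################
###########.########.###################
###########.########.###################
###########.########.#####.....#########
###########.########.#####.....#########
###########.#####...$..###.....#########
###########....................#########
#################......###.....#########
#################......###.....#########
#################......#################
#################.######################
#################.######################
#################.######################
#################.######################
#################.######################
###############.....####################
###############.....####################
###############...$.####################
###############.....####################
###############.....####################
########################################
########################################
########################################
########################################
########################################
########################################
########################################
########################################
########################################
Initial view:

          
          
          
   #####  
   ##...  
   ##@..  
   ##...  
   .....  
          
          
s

          
          
   #####  
   ##...  
   ##...  
   ##@..  
   .....  
   ##...  
          
          

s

          
   #####  
   ##...  
   ##...  
   ##...  
   ..@..  
   ##...  
   ##...  
          
          

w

          
    ##### 
    ##... 
   ###... 
   ###... 
   ..@... 
   ###... 
   ###... 
          
          

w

          
     #####
     ##...
   ####...
   .###...
   ..@....
   .###...
   .###...
          
          

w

          
      ####
      ##..
   #####..
   ..###..
   ..@....
   ..###..
   ..###..
          
          

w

          
       ###
       ##.
   .#####.
   $..###.
   ..@....
   ...###.
   ...###.
          
          

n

          
          
       ###
   .#####.
   .#####.
   $.@###.
   .......
   ...###.
   ...###.
          

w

          
          
        ##
   #.#####
   #.#####
   .$@.###
   .......
   ....###
    ...###
          

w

          
          
         #
   ##.####
   ##.####
   ..@..##
   .......
   .....##
     ...##
          

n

          
          
          
   ##.## #
   ##.####
   ##@####
   ..$..##
   .......
   .....##
     ...##

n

          
          
          
   ##.##  
   ##.## #
   ##@####
   ##.####
   ..$..##
   .......
   .....##

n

          
          
          
   ##.##  
   ##.##  
   ##@## #
   ##.####
   ##.####
   ..$..##
   .......

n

          
          
          
   #..$#  
   ##.##  
   ##@##  
   ##.## #
   ##.####
   ##.####
   ..$..##

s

          
          
   #..$#  
   ##.##  
   ##.##  
   ##@## #
   ##.####
   ##.####
   ..$..##
   .......

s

          
   #..$#  
   ##.##  
   ##.##  
   ##.## #
   ##@####
   ##.####
   ..$..##
   .......
   .....##

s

   #..$#  
   ##.##  
   ##.##  
   ##.## #
   ##.####
   ##@####
   ..$..##
   .......
   .....##
     ...##

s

   ##.##  
   ##.##  
   ##.## #
   ##.####
   ##.####
   ..@..##
   .......
   .....##
     ...##
          

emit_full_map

#..$#      
##.##      
##.##      
##.## #####
##.#####...
##.#####...
..@..###...
...........
.....###...
  ...###...

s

   ##.##  
   ##.## #
   ##.####
   ##.####
   ..$..##
   ..@....
   .....##
   .....##
          
          

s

   ##.## #
   ##.####
   ##.####
   ..$..##
   .......
   ..@..##
   .....##
   .....  
          
          

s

   ##.####
   ##.####
   ..$..##
   .......
   .....##
   ..@..##
   .....  
   #####  
          
          

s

   ##.####
   ..$..##
   .......
   .....##
   .....##
   ..@..  
   #####  
   #####  
          
          

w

    ##.###
    ..$..#
    ......
   ......#
   ......#
   ..@... 
   .##### 
   .##### 
          
          

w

     ##.##
     ..$..
     .....
   #......
   #......
   #.@....
   #.#####
   #.#####
          
          

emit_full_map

  #..$#      
  ##.##      
  ##.##      
  ##.## #####
  ##.#####...
  ##.#####...
  ..$..###...
  ...........
#......###...
#......###...
#.@....      
#.#####      
#.#####      

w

      ##.#
      ..$.
      ....
   ##.....
   ##.....
   ##@....
   ##.####
   ##.####
          
          

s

      ..$.
      ....
   ##.....
   ##.....
   ##.....
   ##@####
   ##.####
   ##.##  
          
          

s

      ....
   ##.....
   ##.....
   ##.....
   ##.####
   ##@####
   ##.##  
   ##.##  
          
          

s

   ##.....
   ##.....
   ##.....
   ##.####
   ##.####
   ##@##  
   ##.##  
   ##.##  
          
          

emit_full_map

   #..$#      
   ##.##      
   ##.##      
   ##.## #####
   ##.#####...
   ##.#####...
   ..$..###...
   ...........
##......###...
##......###...
##......      
##.#####      
##.#####      
##@##         
##.##         
##.##         

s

   ##.....
   ##.....
   ##.####
   ##.####
   ##.##  
   ##@##  
   ##.##  
   .....  
          
          

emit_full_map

   #..$#      
   ##.##      
   ##.##      
   ##.## #####
   ##.#####...
   ##.#####...
   ..$..###...
   ...........
##......###...
##......###...
##......      
##.#####      
##.#####      
##.##         
##@##         
##.##         
.....         


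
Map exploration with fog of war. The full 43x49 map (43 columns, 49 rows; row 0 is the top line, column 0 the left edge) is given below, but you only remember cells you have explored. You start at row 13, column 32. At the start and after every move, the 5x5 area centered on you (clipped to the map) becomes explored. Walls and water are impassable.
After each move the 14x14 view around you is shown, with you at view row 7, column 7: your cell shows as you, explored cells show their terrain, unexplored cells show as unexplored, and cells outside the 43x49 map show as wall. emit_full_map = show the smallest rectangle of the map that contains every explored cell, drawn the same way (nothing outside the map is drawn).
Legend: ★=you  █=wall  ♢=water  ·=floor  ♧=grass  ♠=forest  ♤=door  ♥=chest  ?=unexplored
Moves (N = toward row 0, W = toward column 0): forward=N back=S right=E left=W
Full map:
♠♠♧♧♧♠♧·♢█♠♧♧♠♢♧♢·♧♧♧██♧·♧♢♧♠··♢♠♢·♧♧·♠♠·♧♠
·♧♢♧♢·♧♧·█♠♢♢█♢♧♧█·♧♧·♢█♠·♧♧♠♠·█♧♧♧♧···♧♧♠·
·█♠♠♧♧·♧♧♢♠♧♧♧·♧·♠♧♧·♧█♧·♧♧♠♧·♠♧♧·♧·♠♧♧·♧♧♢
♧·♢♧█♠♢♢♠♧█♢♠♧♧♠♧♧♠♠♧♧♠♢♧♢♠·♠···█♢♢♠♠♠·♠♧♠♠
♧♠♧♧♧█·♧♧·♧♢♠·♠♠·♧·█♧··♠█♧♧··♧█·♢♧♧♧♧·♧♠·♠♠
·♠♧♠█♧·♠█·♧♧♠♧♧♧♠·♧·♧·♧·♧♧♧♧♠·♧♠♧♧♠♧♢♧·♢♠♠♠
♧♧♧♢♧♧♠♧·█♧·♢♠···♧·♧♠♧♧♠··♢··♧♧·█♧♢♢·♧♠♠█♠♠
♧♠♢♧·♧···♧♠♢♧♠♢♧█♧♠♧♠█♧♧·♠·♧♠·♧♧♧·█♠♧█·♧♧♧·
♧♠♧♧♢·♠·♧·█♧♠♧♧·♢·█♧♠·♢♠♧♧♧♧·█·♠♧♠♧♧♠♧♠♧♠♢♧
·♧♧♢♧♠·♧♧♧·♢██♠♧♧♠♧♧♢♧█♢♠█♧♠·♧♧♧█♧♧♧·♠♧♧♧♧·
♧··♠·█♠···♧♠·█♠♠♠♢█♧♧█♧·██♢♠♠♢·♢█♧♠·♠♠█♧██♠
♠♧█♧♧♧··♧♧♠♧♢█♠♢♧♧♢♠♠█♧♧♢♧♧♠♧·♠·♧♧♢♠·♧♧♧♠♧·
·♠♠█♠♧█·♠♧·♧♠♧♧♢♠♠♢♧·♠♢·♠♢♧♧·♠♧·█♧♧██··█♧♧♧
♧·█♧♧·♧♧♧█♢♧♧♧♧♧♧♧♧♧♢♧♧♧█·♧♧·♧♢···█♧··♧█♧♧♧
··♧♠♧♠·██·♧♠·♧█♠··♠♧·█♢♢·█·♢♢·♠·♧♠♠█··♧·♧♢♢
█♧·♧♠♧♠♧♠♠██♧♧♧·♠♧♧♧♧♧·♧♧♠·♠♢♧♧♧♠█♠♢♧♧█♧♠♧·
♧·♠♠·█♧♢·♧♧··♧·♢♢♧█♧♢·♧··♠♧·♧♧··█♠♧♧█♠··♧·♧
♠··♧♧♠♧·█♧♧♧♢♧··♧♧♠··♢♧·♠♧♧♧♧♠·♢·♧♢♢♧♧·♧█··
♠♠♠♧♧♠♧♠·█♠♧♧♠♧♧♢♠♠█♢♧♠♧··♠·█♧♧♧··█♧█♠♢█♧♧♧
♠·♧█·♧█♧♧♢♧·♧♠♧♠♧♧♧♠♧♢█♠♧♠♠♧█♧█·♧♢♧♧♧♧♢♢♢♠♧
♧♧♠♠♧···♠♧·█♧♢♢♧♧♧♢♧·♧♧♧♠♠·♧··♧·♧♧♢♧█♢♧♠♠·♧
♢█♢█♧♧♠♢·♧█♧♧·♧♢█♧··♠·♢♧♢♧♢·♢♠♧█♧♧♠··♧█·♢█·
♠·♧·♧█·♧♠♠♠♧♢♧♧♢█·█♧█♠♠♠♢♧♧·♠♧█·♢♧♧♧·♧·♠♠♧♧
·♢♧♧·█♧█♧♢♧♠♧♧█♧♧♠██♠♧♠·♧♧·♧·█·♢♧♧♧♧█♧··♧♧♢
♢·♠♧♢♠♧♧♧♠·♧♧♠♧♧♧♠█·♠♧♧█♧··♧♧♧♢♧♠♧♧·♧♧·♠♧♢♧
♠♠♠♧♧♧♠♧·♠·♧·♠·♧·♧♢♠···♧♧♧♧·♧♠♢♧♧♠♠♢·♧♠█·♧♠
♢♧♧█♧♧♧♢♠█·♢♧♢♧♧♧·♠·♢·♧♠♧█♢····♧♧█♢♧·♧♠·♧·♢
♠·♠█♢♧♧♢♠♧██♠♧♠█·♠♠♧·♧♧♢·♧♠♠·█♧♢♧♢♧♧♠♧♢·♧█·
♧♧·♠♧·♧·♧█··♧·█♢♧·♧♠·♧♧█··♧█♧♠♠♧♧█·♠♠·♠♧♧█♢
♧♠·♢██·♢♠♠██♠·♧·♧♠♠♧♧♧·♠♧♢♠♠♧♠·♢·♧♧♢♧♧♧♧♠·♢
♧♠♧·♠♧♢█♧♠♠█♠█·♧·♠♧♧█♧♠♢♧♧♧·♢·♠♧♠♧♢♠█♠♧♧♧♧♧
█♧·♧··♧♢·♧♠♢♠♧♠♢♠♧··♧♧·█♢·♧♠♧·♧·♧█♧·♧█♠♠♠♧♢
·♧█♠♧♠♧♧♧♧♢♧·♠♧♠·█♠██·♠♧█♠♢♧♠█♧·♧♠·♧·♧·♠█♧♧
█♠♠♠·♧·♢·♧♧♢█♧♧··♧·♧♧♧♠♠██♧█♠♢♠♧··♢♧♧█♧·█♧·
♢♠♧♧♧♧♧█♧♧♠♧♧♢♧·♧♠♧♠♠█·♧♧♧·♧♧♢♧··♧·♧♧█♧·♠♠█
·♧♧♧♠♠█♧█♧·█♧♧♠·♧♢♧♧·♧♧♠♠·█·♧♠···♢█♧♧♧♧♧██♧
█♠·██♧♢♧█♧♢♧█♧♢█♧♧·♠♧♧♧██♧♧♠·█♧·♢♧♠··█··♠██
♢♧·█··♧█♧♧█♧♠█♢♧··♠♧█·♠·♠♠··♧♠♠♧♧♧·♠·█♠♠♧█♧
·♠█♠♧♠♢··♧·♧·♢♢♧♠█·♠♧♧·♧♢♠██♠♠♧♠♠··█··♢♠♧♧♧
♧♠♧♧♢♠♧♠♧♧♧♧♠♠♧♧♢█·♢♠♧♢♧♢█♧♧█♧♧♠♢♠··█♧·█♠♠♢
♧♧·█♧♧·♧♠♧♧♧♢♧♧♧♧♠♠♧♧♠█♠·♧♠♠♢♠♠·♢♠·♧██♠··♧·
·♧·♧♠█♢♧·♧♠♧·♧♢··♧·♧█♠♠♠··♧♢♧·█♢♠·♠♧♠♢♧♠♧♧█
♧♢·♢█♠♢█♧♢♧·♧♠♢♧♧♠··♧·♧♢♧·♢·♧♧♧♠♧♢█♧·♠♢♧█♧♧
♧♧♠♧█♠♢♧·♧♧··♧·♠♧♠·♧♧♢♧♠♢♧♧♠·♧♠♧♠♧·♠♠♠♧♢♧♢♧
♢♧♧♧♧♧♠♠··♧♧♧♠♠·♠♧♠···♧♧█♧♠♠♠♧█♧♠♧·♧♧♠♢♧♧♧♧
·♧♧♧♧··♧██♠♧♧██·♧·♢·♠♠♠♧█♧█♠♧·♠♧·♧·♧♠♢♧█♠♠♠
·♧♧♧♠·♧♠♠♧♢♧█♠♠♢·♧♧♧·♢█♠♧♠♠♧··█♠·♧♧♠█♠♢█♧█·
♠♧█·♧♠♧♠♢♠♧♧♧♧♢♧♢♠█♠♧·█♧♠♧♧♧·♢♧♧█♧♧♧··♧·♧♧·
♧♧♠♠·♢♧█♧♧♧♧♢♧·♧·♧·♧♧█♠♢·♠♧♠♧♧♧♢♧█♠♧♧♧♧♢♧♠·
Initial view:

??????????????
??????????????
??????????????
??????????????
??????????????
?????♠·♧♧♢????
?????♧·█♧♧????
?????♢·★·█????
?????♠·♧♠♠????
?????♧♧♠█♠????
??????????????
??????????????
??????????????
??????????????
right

??????????????
??????????????
??????????????
??????????????
??????????????
????♠·♧♧♢♠????
????♧·█♧♧█????
????♢··★█♧????
????♠·♧♠♠█????
????♧♧♠█♠♢????
??????????????
??????????????
??????????????
??????????????

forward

??????????????
??????????????
??????????????
??????????????
??????????????
?????♢█♧♠·????
????♠·♧♧♢♠????
????♧·█★♧█????
????♢···█♧????
????♠·♧♠♠█????
????♧♧♠█♠♢????
??????????????
??????????????
??????????????

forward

??????????????
??????????????
??????????????
??????????????
??????????????
?????♧█♧♧♧????
?????♢█♧♠·????
????♠·♧★♢♠????
????♧·█♧♧█????
????♢···█♧????
????♠·♧♠♠█????
????♧♧♠█♠♢????
??????????????
??????????????

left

??????????????
??????????????
??????????????
??????????????
??????????????
?????♧♧█♧♧♧???
?????·♢█♧♠·???
?????♠·★♧♢♠???
?????♧·█♧♧█???
?????♢···█♧???
?????♠·♧♠♠█???
?????♧♧♠█♠♢???
??????????????
??????????????

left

??????????????
??????????????
??????????????
??????????????
??????????????
?????♧♧♧█♧♧♧??
?????♢·♢█♧♠·??
?????·♠★♧♧♢♠??
?????♠♧·█♧♧█??
?????♧♢···█♧??
??????♠·♧♠♠█??
??????♧♧♠█♠♢??
??????????????
??????????????

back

??????????????
??????????????
??????????????
??????????????
?????♧♧♧█♧♧♧??
?????♢·♢█♧♠·??
?????·♠·♧♧♢♠??
?????♠♧★█♧♧█??
?????♧♢···█♧??
?????·♠·♧♠♠█??
??????♧♧♠█♠♢??
??????????????
??????????????
??????????????

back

??????????????
??????????????
??????????????
?????♧♧♧█♧♧♧??
?????♢·♢█♧♠·??
?????·♠·♧♧♢♠??
?????♠♧·█♧♧█??
?????♧♢★··█♧??
?????·♠·♧♠♠█??
?????♧♧♧♠█♠♢??
??????????????
??????????????
??????????????
??????????????

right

??????????????
??????????????
??????????????
????♧♧♧█♧♧♧???
????♢·♢█♧♠·???
????·♠·♧♧♢♠???
????♠♧·█♧♧█???
????♧♢·★·█♧???
????·♠·♧♠♠█???
????♧♧♧♠█♠♢???
??????????????
??????????????
??????????????
??????????????

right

??????????????
??????????????
??????????????
???♧♧♧█♧♧♧????
???♢·♢█♧♠·????
???·♠·♧♧♢♠????
???♠♧·█♧♧█????
???♧♢··★█♧????
???·♠·♧♠♠█????
???♧♧♧♠█♠♢????
??????????????
??????????????
??????????????
??????????????

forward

??????????????
??????????????
??????????????
??????????????
???♧♧♧█♧♧♧????
???♢·♢█♧♠·????
???·♠·♧♧♢♠????
???♠♧·█★♧█????
???♧♢···█♧????
???·♠·♧♠♠█????
???♧♧♧♠█♠♢????
??????????????
??????????????
??????????????

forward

??????????????
??????????????
??????????????
??????????????
??????????????
???♧♧♧█♧♧♧????
???♢·♢█♧♠·????
???·♠·♧★♢♠????
???♠♧·█♧♧█????
???♧♢···█♧????
???·♠·♧♠♠█????
???♧♧♧♠█♠♢????
??????????????
??????????????

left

??????????????
??????????????
??????????????
??????????????
??????????????
????♧♧♧█♧♧♧???
????♢·♢█♧♠·???
????·♠·★♧♢♠???
????♠♧·█♧♧█???
????♧♢···█♧???
????·♠·♧♠♠█???
????♧♧♧♠█♠♢???
??????????????
??????????????

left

??????????????
??????????????
??????????????
??????????????
??????????????
?????♧♧♧█♧♧♧??
?????♢·♢█♧♠·??
?????·♠★♧♧♢♠??
?????♠♧·█♧♧█??
?????♧♢···█♧??
?????·♠·♧♠♠█??
?????♧♧♧♠█♠♢??
??????????????
??????????????

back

??????????????
??????????????
??????????????
??????????????
?????♧♧♧█♧♧♧??
?????♢·♢█♧♠·??
?????·♠·♧♧♢♠??
?????♠♧★█♧♧█??
?????♧♢···█♧??
?????·♠·♧♠♠█??
?????♧♧♧♠█♠♢??
??????????????
??????????????
??????????????

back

??????????????
??????????????
??????????????
?????♧♧♧█♧♧♧??
?????♢·♢█♧♠·??
?????·♠·♧♧♢♠??
?????♠♧·█♧♧█??
?????♧♢★··█♧??
?????·♠·♧♠♠█??
?????♧♧♧♠█♠♢??
??????????????
??????????????
??????????????
??????????????

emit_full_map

♧♧♧█♧♧♧
♢·♢█♧♠·
·♠·♧♧♢♠
♠♧·█♧♧█
♧♢★··█♧
·♠·♧♠♠█
♧♧♧♠█♠♢


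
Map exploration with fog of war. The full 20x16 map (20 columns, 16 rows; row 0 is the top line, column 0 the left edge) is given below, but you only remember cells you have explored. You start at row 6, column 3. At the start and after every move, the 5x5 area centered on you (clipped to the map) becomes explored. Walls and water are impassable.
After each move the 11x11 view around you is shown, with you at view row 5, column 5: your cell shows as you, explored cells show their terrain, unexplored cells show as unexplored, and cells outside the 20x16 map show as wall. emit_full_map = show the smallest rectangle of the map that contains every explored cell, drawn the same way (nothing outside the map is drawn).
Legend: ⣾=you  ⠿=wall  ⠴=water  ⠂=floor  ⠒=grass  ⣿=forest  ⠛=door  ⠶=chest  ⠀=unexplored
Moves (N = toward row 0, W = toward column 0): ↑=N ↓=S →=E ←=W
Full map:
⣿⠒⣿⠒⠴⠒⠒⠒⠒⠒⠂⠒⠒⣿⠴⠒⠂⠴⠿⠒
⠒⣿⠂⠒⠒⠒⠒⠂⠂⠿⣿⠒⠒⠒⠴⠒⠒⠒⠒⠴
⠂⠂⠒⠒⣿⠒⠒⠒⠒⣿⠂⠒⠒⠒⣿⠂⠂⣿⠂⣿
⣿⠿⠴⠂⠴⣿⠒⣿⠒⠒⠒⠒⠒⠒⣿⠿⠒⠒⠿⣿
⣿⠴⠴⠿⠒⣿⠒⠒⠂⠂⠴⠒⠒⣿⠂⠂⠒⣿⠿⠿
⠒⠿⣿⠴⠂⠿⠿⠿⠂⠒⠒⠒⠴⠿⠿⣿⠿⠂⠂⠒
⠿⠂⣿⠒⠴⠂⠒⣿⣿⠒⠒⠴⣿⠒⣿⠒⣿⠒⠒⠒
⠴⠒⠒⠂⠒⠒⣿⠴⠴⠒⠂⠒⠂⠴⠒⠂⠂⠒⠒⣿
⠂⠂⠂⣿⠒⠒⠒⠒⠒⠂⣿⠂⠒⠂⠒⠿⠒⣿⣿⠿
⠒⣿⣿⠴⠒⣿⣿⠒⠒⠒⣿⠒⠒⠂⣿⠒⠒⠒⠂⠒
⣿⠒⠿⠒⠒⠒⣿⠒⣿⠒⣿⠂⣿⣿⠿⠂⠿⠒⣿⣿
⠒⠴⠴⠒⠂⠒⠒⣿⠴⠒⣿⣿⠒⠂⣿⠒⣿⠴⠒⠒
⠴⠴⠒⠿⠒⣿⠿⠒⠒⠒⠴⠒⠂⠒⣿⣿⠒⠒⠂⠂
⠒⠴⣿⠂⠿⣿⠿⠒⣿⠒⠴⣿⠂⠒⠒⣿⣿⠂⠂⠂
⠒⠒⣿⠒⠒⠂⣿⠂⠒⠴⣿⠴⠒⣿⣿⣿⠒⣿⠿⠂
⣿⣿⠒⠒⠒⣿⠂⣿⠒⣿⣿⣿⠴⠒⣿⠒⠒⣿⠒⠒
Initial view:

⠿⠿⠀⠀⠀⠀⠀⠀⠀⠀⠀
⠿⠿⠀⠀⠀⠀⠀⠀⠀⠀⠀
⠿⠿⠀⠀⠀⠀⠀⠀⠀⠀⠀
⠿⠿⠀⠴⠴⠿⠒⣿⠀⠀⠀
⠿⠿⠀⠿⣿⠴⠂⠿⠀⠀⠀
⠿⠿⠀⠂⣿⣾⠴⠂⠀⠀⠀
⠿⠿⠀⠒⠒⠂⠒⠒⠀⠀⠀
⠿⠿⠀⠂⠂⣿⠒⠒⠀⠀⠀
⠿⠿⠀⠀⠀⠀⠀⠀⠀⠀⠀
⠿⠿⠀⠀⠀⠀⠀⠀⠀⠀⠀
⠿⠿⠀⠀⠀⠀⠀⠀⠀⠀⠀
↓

⠿⠿⠀⠀⠀⠀⠀⠀⠀⠀⠀
⠿⠿⠀⠀⠀⠀⠀⠀⠀⠀⠀
⠿⠿⠀⠴⠴⠿⠒⣿⠀⠀⠀
⠿⠿⠀⠿⣿⠴⠂⠿⠀⠀⠀
⠿⠿⠀⠂⣿⠒⠴⠂⠀⠀⠀
⠿⠿⠀⠒⠒⣾⠒⠒⠀⠀⠀
⠿⠿⠀⠂⠂⣿⠒⠒⠀⠀⠀
⠿⠿⠀⣿⣿⠴⠒⣿⠀⠀⠀
⠿⠿⠀⠀⠀⠀⠀⠀⠀⠀⠀
⠿⠿⠀⠀⠀⠀⠀⠀⠀⠀⠀
⠿⠿⠀⠀⠀⠀⠀⠀⠀⠀⠀

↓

⠿⠿⠀⠀⠀⠀⠀⠀⠀⠀⠀
⠿⠿⠀⠴⠴⠿⠒⣿⠀⠀⠀
⠿⠿⠀⠿⣿⠴⠂⠿⠀⠀⠀
⠿⠿⠀⠂⣿⠒⠴⠂⠀⠀⠀
⠿⠿⠀⠒⠒⠂⠒⠒⠀⠀⠀
⠿⠿⠀⠂⠂⣾⠒⠒⠀⠀⠀
⠿⠿⠀⣿⣿⠴⠒⣿⠀⠀⠀
⠿⠿⠀⠒⠿⠒⠒⠒⠀⠀⠀
⠿⠿⠀⠀⠀⠀⠀⠀⠀⠀⠀
⠿⠿⠀⠀⠀⠀⠀⠀⠀⠀⠀
⠿⠿⠀⠀⠀⠀⠀⠀⠀⠀⠀

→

⠿⠀⠀⠀⠀⠀⠀⠀⠀⠀⠀
⠿⠀⠴⠴⠿⠒⣿⠀⠀⠀⠀
⠿⠀⠿⣿⠴⠂⠿⠀⠀⠀⠀
⠿⠀⠂⣿⠒⠴⠂⠒⠀⠀⠀
⠿⠀⠒⠒⠂⠒⠒⣿⠀⠀⠀
⠿⠀⠂⠂⣿⣾⠒⠒⠀⠀⠀
⠿⠀⣿⣿⠴⠒⣿⣿⠀⠀⠀
⠿⠀⠒⠿⠒⠒⠒⣿⠀⠀⠀
⠿⠀⠀⠀⠀⠀⠀⠀⠀⠀⠀
⠿⠀⠀⠀⠀⠀⠀⠀⠀⠀⠀
⠿⠀⠀⠀⠀⠀⠀⠀⠀⠀⠀

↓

⠿⠀⠴⠴⠿⠒⣿⠀⠀⠀⠀
⠿⠀⠿⣿⠴⠂⠿⠀⠀⠀⠀
⠿⠀⠂⣿⠒⠴⠂⠒⠀⠀⠀
⠿⠀⠒⠒⠂⠒⠒⣿⠀⠀⠀
⠿⠀⠂⠂⣿⠒⠒⠒⠀⠀⠀
⠿⠀⣿⣿⠴⣾⣿⣿⠀⠀⠀
⠿⠀⠒⠿⠒⠒⠒⣿⠀⠀⠀
⠿⠀⠀⠴⠒⠂⠒⠒⠀⠀⠀
⠿⠀⠀⠀⠀⠀⠀⠀⠀⠀⠀
⠿⠀⠀⠀⠀⠀⠀⠀⠀⠀⠀
⠿⠀⠀⠀⠀⠀⠀⠀⠀⠀⠀

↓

⠿⠀⠿⣿⠴⠂⠿⠀⠀⠀⠀
⠿⠀⠂⣿⠒⠴⠂⠒⠀⠀⠀
⠿⠀⠒⠒⠂⠒⠒⣿⠀⠀⠀
⠿⠀⠂⠂⣿⠒⠒⠒⠀⠀⠀
⠿⠀⣿⣿⠴⠒⣿⣿⠀⠀⠀
⠿⠀⠒⠿⠒⣾⠒⣿⠀⠀⠀
⠿⠀⠀⠴⠒⠂⠒⠒⠀⠀⠀
⠿⠀⠀⠒⠿⠒⣿⠿⠀⠀⠀
⠿⠀⠀⠀⠀⠀⠀⠀⠀⠀⠀
⠿⠀⠀⠀⠀⠀⠀⠀⠀⠀⠀
⠿⠀⠀⠀⠀⠀⠀⠀⠀⠀⠀

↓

⠿⠀⠂⣿⠒⠴⠂⠒⠀⠀⠀
⠿⠀⠒⠒⠂⠒⠒⣿⠀⠀⠀
⠿⠀⠂⠂⣿⠒⠒⠒⠀⠀⠀
⠿⠀⣿⣿⠴⠒⣿⣿⠀⠀⠀
⠿⠀⠒⠿⠒⠒⠒⣿⠀⠀⠀
⠿⠀⠀⠴⠒⣾⠒⠒⠀⠀⠀
⠿⠀⠀⠒⠿⠒⣿⠿⠀⠀⠀
⠿⠀⠀⣿⠂⠿⣿⠿⠀⠀⠀
⠿⠀⠀⠀⠀⠀⠀⠀⠀⠀⠀
⠿⠀⠀⠀⠀⠀⠀⠀⠀⠀⠀
⠿⠿⠿⠿⠿⠿⠿⠿⠿⠿⠿

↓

⠿⠀⠒⠒⠂⠒⠒⣿⠀⠀⠀
⠿⠀⠂⠂⣿⠒⠒⠒⠀⠀⠀
⠿⠀⣿⣿⠴⠒⣿⣿⠀⠀⠀
⠿⠀⠒⠿⠒⠒⠒⣿⠀⠀⠀
⠿⠀⠀⠴⠒⠂⠒⠒⠀⠀⠀
⠿⠀⠀⠒⠿⣾⣿⠿⠀⠀⠀
⠿⠀⠀⣿⠂⠿⣿⠿⠀⠀⠀
⠿⠀⠀⣿⠒⠒⠂⣿⠀⠀⠀
⠿⠀⠀⠀⠀⠀⠀⠀⠀⠀⠀
⠿⠿⠿⠿⠿⠿⠿⠿⠿⠿⠿
⠿⠿⠿⠿⠿⠿⠿⠿⠿⠿⠿

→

⠀⠒⠒⠂⠒⠒⣿⠀⠀⠀⠀
⠀⠂⠂⣿⠒⠒⠒⠀⠀⠀⠀
⠀⣿⣿⠴⠒⣿⣿⠀⠀⠀⠀
⠀⠒⠿⠒⠒⠒⣿⠒⠀⠀⠀
⠀⠀⠴⠒⠂⠒⠒⣿⠀⠀⠀
⠀⠀⠒⠿⠒⣾⠿⠒⠀⠀⠀
⠀⠀⣿⠂⠿⣿⠿⠒⠀⠀⠀
⠀⠀⣿⠒⠒⠂⣿⠂⠀⠀⠀
⠀⠀⠀⠀⠀⠀⠀⠀⠀⠀⠀
⠿⠿⠿⠿⠿⠿⠿⠿⠿⠿⠿
⠿⠿⠿⠿⠿⠿⠿⠿⠿⠿⠿

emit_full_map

⠴⠴⠿⠒⣿⠀⠀
⠿⣿⠴⠂⠿⠀⠀
⠂⣿⠒⠴⠂⠒⠀
⠒⠒⠂⠒⠒⣿⠀
⠂⠂⣿⠒⠒⠒⠀
⣿⣿⠴⠒⣿⣿⠀
⠒⠿⠒⠒⠒⣿⠒
⠀⠴⠒⠂⠒⠒⣿
⠀⠒⠿⠒⣾⠿⠒
⠀⣿⠂⠿⣿⠿⠒
⠀⣿⠒⠒⠂⣿⠂

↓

⠀⠂⠂⣿⠒⠒⠒⠀⠀⠀⠀
⠀⣿⣿⠴⠒⣿⣿⠀⠀⠀⠀
⠀⠒⠿⠒⠒⠒⣿⠒⠀⠀⠀
⠀⠀⠴⠒⠂⠒⠒⣿⠀⠀⠀
⠀⠀⠒⠿⠒⣿⠿⠒⠀⠀⠀
⠀⠀⣿⠂⠿⣾⠿⠒⠀⠀⠀
⠀⠀⣿⠒⠒⠂⣿⠂⠀⠀⠀
⠀⠀⠀⠒⠒⣿⠂⣿⠀⠀⠀
⠿⠿⠿⠿⠿⠿⠿⠿⠿⠿⠿
⠿⠿⠿⠿⠿⠿⠿⠿⠿⠿⠿
⠿⠿⠿⠿⠿⠿⠿⠿⠿⠿⠿

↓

⠀⣿⣿⠴⠒⣿⣿⠀⠀⠀⠀
⠀⠒⠿⠒⠒⠒⣿⠒⠀⠀⠀
⠀⠀⠴⠒⠂⠒⠒⣿⠀⠀⠀
⠀⠀⠒⠿⠒⣿⠿⠒⠀⠀⠀
⠀⠀⣿⠂⠿⣿⠿⠒⠀⠀⠀
⠀⠀⣿⠒⠒⣾⣿⠂⠀⠀⠀
⠀⠀⠀⠒⠒⣿⠂⣿⠀⠀⠀
⠿⠿⠿⠿⠿⠿⠿⠿⠿⠿⠿
⠿⠿⠿⠿⠿⠿⠿⠿⠿⠿⠿
⠿⠿⠿⠿⠿⠿⠿⠿⠿⠿⠿
⠿⠿⠿⠿⠿⠿⠿⠿⠿⠿⠿

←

⠿⠀⣿⣿⠴⠒⣿⣿⠀⠀⠀
⠿⠀⠒⠿⠒⠒⠒⣿⠒⠀⠀
⠿⠀⠀⠴⠒⠂⠒⠒⣿⠀⠀
⠿⠀⠀⠒⠿⠒⣿⠿⠒⠀⠀
⠿⠀⠀⣿⠂⠿⣿⠿⠒⠀⠀
⠿⠀⠀⣿⠒⣾⠂⣿⠂⠀⠀
⠿⠀⠀⠒⠒⠒⣿⠂⣿⠀⠀
⠿⠿⠿⠿⠿⠿⠿⠿⠿⠿⠿
⠿⠿⠿⠿⠿⠿⠿⠿⠿⠿⠿
⠿⠿⠿⠿⠿⠿⠿⠿⠿⠿⠿
⠿⠿⠿⠿⠿⠿⠿⠿⠿⠿⠿

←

⠿⠿⠀⣿⣿⠴⠒⣿⣿⠀⠀
⠿⠿⠀⠒⠿⠒⠒⠒⣿⠒⠀
⠿⠿⠀⠀⠴⠒⠂⠒⠒⣿⠀
⠿⠿⠀⠴⠒⠿⠒⣿⠿⠒⠀
⠿⠿⠀⠴⣿⠂⠿⣿⠿⠒⠀
⠿⠿⠀⠒⣿⣾⠒⠂⣿⠂⠀
⠿⠿⠀⣿⠒⠒⠒⣿⠂⣿⠀
⠿⠿⠿⠿⠿⠿⠿⠿⠿⠿⠿
⠿⠿⠿⠿⠿⠿⠿⠿⠿⠿⠿
⠿⠿⠿⠿⠿⠿⠿⠿⠿⠿⠿
⠿⠿⠿⠿⠿⠿⠿⠿⠿⠿⠿

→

⠿⠀⣿⣿⠴⠒⣿⣿⠀⠀⠀
⠿⠀⠒⠿⠒⠒⠒⣿⠒⠀⠀
⠿⠀⠀⠴⠒⠂⠒⠒⣿⠀⠀
⠿⠀⠴⠒⠿⠒⣿⠿⠒⠀⠀
⠿⠀⠴⣿⠂⠿⣿⠿⠒⠀⠀
⠿⠀⠒⣿⠒⣾⠂⣿⠂⠀⠀
⠿⠀⣿⠒⠒⠒⣿⠂⣿⠀⠀
⠿⠿⠿⠿⠿⠿⠿⠿⠿⠿⠿
⠿⠿⠿⠿⠿⠿⠿⠿⠿⠿⠿
⠿⠿⠿⠿⠿⠿⠿⠿⠿⠿⠿
⠿⠿⠿⠿⠿⠿⠿⠿⠿⠿⠿

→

⠀⣿⣿⠴⠒⣿⣿⠀⠀⠀⠀
⠀⠒⠿⠒⠒⠒⣿⠒⠀⠀⠀
⠀⠀⠴⠒⠂⠒⠒⣿⠀⠀⠀
⠀⠴⠒⠿⠒⣿⠿⠒⠀⠀⠀
⠀⠴⣿⠂⠿⣿⠿⠒⠀⠀⠀
⠀⠒⣿⠒⠒⣾⣿⠂⠀⠀⠀
⠀⣿⠒⠒⠒⣿⠂⣿⠀⠀⠀
⠿⠿⠿⠿⠿⠿⠿⠿⠿⠿⠿
⠿⠿⠿⠿⠿⠿⠿⠿⠿⠿⠿
⠿⠿⠿⠿⠿⠿⠿⠿⠿⠿⠿
⠿⠿⠿⠿⠿⠿⠿⠿⠿⠿⠿

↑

⠀⠂⠂⣿⠒⠒⠒⠀⠀⠀⠀
⠀⣿⣿⠴⠒⣿⣿⠀⠀⠀⠀
⠀⠒⠿⠒⠒⠒⣿⠒⠀⠀⠀
⠀⠀⠴⠒⠂⠒⠒⣿⠀⠀⠀
⠀⠴⠒⠿⠒⣿⠿⠒⠀⠀⠀
⠀⠴⣿⠂⠿⣾⠿⠒⠀⠀⠀
⠀⠒⣿⠒⠒⠂⣿⠂⠀⠀⠀
⠀⣿⠒⠒⠒⣿⠂⣿⠀⠀⠀
⠿⠿⠿⠿⠿⠿⠿⠿⠿⠿⠿
⠿⠿⠿⠿⠿⠿⠿⠿⠿⠿⠿
⠿⠿⠿⠿⠿⠿⠿⠿⠿⠿⠿

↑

⠀⠒⠒⠂⠒⠒⣿⠀⠀⠀⠀
⠀⠂⠂⣿⠒⠒⠒⠀⠀⠀⠀
⠀⣿⣿⠴⠒⣿⣿⠀⠀⠀⠀
⠀⠒⠿⠒⠒⠒⣿⠒⠀⠀⠀
⠀⠀⠴⠒⠂⠒⠒⣿⠀⠀⠀
⠀⠴⠒⠿⠒⣾⠿⠒⠀⠀⠀
⠀⠴⣿⠂⠿⣿⠿⠒⠀⠀⠀
⠀⠒⣿⠒⠒⠂⣿⠂⠀⠀⠀
⠀⣿⠒⠒⠒⣿⠂⣿⠀⠀⠀
⠿⠿⠿⠿⠿⠿⠿⠿⠿⠿⠿
⠿⠿⠿⠿⠿⠿⠿⠿⠿⠿⠿

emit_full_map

⠴⠴⠿⠒⣿⠀⠀
⠿⣿⠴⠂⠿⠀⠀
⠂⣿⠒⠴⠂⠒⠀
⠒⠒⠂⠒⠒⣿⠀
⠂⠂⣿⠒⠒⠒⠀
⣿⣿⠴⠒⣿⣿⠀
⠒⠿⠒⠒⠒⣿⠒
⠀⠴⠒⠂⠒⠒⣿
⠴⠒⠿⠒⣾⠿⠒
⠴⣿⠂⠿⣿⠿⠒
⠒⣿⠒⠒⠂⣿⠂
⣿⠒⠒⠒⣿⠂⣿

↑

⠀⠂⣿⠒⠴⠂⠒⠀⠀⠀⠀
⠀⠒⠒⠂⠒⠒⣿⠀⠀⠀⠀
⠀⠂⠂⣿⠒⠒⠒⠀⠀⠀⠀
⠀⣿⣿⠴⠒⣿⣿⠒⠀⠀⠀
⠀⠒⠿⠒⠒⠒⣿⠒⠀⠀⠀
⠀⠀⠴⠒⠂⣾⠒⣿⠀⠀⠀
⠀⠴⠒⠿⠒⣿⠿⠒⠀⠀⠀
⠀⠴⣿⠂⠿⣿⠿⠒⠀⠀⠀
⠀⠒⣿⠒⠒⠂⣿⠂⠀⠀⠀
⠀⣿⠒⠒⠒⣿⠂⣿⠀⠀⠀
⠿⠿⠿⠿⠿⠿⠿⠿⠿⠿⠿

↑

⠀⠿⣿⠴⠂⠿⠀⠀⠀⠀⠀
⠀⠂⣿⠒⠴⠂⠒⠀⠀⠀⠀
⠀⠒⠒⠂⠒⠒⣿⠀⠀⠀⠀
⠀⠂⠂⣿⠒⠒⠒⠒⠀⠀⠀
⠀⣿⣿⠴⠒⣿⣿⠒⠀⠀⠀
⠀⠒⠿⠒⠒⣾⣿⠒⠀⠀⠀
⠀⠀⠴⠒⠂⠒⠒⣿⠀⠀⠀
⠀⠴⠒⠿⠒⣿⠿⠒⠀⠀⠀
⠀⠴⣿⠂⠿⣿⠿⠒⠀⠀⠀
⠀⠒⣿⠒⠒⠂⣿⠂⠀⠀⠀
⠀⣿⠒⠒⠒⣿⠂⣿⠀⠀⠀

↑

⠀⠴⠴⠿⠒⣿⠀⠀⠀⠀⠀
⠀⠿⣿⠴⠂⠿⠀⠀⠀⠀⠀
⠀⠂⣿⠒⠴⠂⠒⠀⠀⠀⠀
⠀⠒⠒⠂⠒⠒⣿⠴⠀⠀⠀
⠀⠂⠂⣿⠒⠒⠒⠒⠀⠀⠀
⠀⣿⣿⠴⠒⣾⣿⠒⠀⠀⠀
⠀⠒⠿⠒⠒⠒⣿⠒⠀⠀⠀
⠀⠀⠴⠒⠂⠒⠒⣿⠀⠀⠀
⠀⠴⠒⠿⠒⣿⠿⠒⠀⠀⠀
⠀⠴⣿⠂⠿⣿⠿⠒⠀⠀⠀
⠀⠒⣿⠒⠒⠂⣿⠂⠀⠀⠀

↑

⠀⠀⠀⠀⠀⠀⠀⠀⠀⠀⠀
⠀⠴⠴⠿⠒⣿⠀⠀⠀⠀⠀
⠀⠿⣿⠴⠂⠿⠀⠀⠀⠀⠀
⠀⠂⣿⠒⠴⠂⠒⣿⠀⠀⠀
⠀⠒⠒⠂⠒⠒⣿⠴⠀⠀⠀
⠀⠂⠂⣿⠒⣾⠒⠒⠀⠀⠀
⠀⣿⣿⠴⠒⣿⣿⠒⠀⠀⠀
⠀⠒⠿⠒⠒⠒⣿⠒⠀⠀⠀
⠀⠀⠴⠒⠂⠒⠒⣿⠀⠀⠀
⠀⠴⠒⠿⠒⣿⠿⠒⠀⠀⠀
⠀⠴⣿⠂⠿⣿⠿⠒⠀⠀⠀

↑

⠀⠀⠀⠀⠀⠀⠀⠀⠀⠀⠀
⠀⠀⠀⠀⠀⠀⠀⠀⠀⠀⠀
⠀⠴⠴⠿⠒⣿⠀⠀⠀⠀⠀
⠀⠿⣿⠴⠂⠿⠿⠿⠀⠀⠀
⠀⠂⣿⠒⠴⠂⠒⣿⠀⠀⠀
⠀⠒⠒⠂⠒⣾⣿⠴⠀⠀⠀
⠀⠂⠂⣿⠒⠒⠒⠒⠀⠀⠀
⠀⣿⣿⠴⠒⣿⣿⠒⠀⠀⠀
⠀⠒⠿⠒⠒⠒⣿⠒⠀⠀⠀
⠀⠀⠴⠒⠂⠒⠒⣿⠀⠀⠀
⠀⠴⠒⠿⠒⣿⠿⠒⠀⠀⠀

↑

⠀⠀⠀⠀⠀⠀⠀⠀⠀⠀⠀
⠀⠀⠀⠀⠀⠀⠀⠀⠀⠀⠀
⠀⠀⠀⠀⠀⠀⠀⠀⠀⠀⠀
⠀⠴⠴⠿⠒⣿⠒⠒⠀⠀⠀
⠀⠿⣿⠴⠂⠿⠿⠿⠀⠀⠀
⠀⠂⣿⠒⠴⣾⠒⣿⠀⠀⠀
⠀⠒⠒⠂⠒⠒⣿⠴⠀⠀⠀
⠀⠂⠂⣿⠒⠒⠒⠒⠀⠀⠀
⠀⣿⣿⠴⠒⣿⣿⠒⠀⠀⠀
⠀⠒⠿⠒⠒⠒⣿⠒⠀⠀⠀
⠀⠀⠴⠒⠂⠒⠒⣿⠀⠀⠀

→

⠀⠀⠀⠀⠀⠀⠀⠀⠀⠀⠀
⠀⠀⠀⠀⠀⠀⠀⠀⠀⠀⠀
⠀⠀⠀⠀⠀⠀⠀⠀⠀⠀⠀
⠴⠴⠿⠒⣿⠒⠒⠂⠀⠀⠀
⠿⣿⠴⠂⠿⠿⠿⠂⠀⠀⠀
⠂⣿⠒⠴⠂⣾⣿⣿⠀⠀⠀
⠒⠒⠂⠒⠒⣿⠴⠴⠀⠀⠀
⠂⠂⣿⠒⠒⠒⠒⠒⠀⠀⠀
⣿⣿⠴⠒⣿⣿⠒⠀⠀⠀⠀
⠒⠿⠒⠒⠒⣿⠒⠀⠀⠀⠀
⠀⠴⠒⠂⠒⠒⣿⠀⠀⠀⠀

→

⠀⠀⠀⠀⠀⠀⠀⠀⠀⠀⠀
⠀⠀⠀⠀⠀⠀⠀⠀⠀⠀⠀
⠀⠀⠀⠀⠀⠀⠀⠀⠀⠀⠀
⠴⠿⠒⣿⠒⠒⠂⠂⠀⠀⠀
⣿⠴⠂⠿⠿⠿⠂⠒⠀⠀⠀
⣿⠒⠴⠂⠒⣾⣿⠒⠀⠀⠀
⠒⠂⠒⠒⣿⠴⠴⠒⠀⠀⠀
⠂⣿⠒⠒⠒⠒⠒⠂⠀⠀⠀
⣿⠴⠒⣿⣿⠒⠀⠀⠀⠀⠀
⠿⠒⠒⠒⣿⠒⠀⠀⠀⠀⠀
⠴⠒⠂⠒⠒⣿⠀⠀⠀⠀⠀

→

⠀⠀⠀⠀⠀⠀⠀⠀⠀⠀⠀
⠀⠀⠀⠀⠀⠀⠀⠀⠀⠀⠀
⠀⠀⠀⠀⠀⠀⠀⠀⠀⠀⠀
⠿⠒⣿⠒⠒⠂⠂⠴⠀⠀⠀
⠴⠂⠿⠿⠿⠂⠒⠒⠀⠀⠀
⠒⠴⠂⠒⣿⣾⠒⠒⠀⠀⠀
⠂⠒⠒⣿⠴⠴⠒⠂⠀⠀⠀
⣿⠒⠒⠒⠒⠒⠂⣿⠀⠀⠀
⠴⠒⣿⣿⠒⠀⠀⠀⠀⠀⠀
⠒⠒⠒⣿⠒⠀⠀⠀⠀⠀⠀
⠒⠂⠒⠒⣿⠀⠀⠀⠀⠀⠀

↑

⠀⠀⠀⠀⠀⠀⠀⠀⠀⠀⠀
⠀⠀⠀⠀⠀⠀⠀⠀⠀⠀⠀
⠀⠀⠀⠀⠀⠀⠀⠀⠀⠀⠀
⠀⠀⠀⠒⣿⠒⠒⠒⠀⠀⠀
⠿⠒⣿⠒⠒⠂⠂⠴⠀⠀⠀
⠴⠂⠿⠿⠿⣾⠒⠒⠀⠀⠀
⠒⠴⠂⠒⣿⣿⠒⠒⠀⠀⠀
⠂⠒⠒⣿⠴⠴⠒⠂⠀⠀⠀
⣿⠒⠒⠒⠒⠒⠂⣿⠀⠀⠀
⠴⠒⣿⣿⠒⠀⠀⠀⠀⠀⠀
⠒⠒⠒⣿⠒⠀⠀⠀⠀⠀⠀

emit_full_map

⠀⠀⠀⠀⠀⠒⣿⠒⠒⠒
⠴⠴⠿⠒⣿⠒⠒⠂⠂⠴
⠿⣿⠴⠂⠿⠿⠿⣾⠒⠒
⠂⣿⠒⠴⠂⠒⣿⣿⠒⠒
⠒⠒⠂⠒⠒⣿⠴⠴⠒⠂
⠂⠂⣿⠒⠒⠒⠒⠒⠂⣿
⣿⣿⠴⠒⣿⣿⠒⠀⠀⠀
⠒⠿⠒⠒⠒⣿⠒⠀⠀⠀
⠀⠴⠒⠂⠒⠒⣿⠀⠀⠀
⠴⠒⠿⠒⣿⠿⠒⠀⠀⠀
⠴⣿⠂⠿⣿⠿⠒⠀⠀⠀
⠒⣿⠒⠒⠂⣿⠂⠀⠀⠀
⣿⠒⠒⠒⣿⠂⣿⠀⠀⠀

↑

⠿⠿⠿⠿⠿⠿⠿⠿⠿⠿⠿
⠀⠀⠀⠀⠀⠀⠀⠀⠀⠀⠀
⠀⠀⠀⠀⠀⠀⠀⠀⠀⠀⠀
⠀⠀⠀⠒⠒⠒⣿⠂⠀⠀⠀
⠀⠀⠀⠒⣿⠒⠒⠒⠀⠀⠀
⠿⠒⣿⠒⠒⣾⠂⠴⠀⠀⠀
⠴⠂⠿⠿⠿⠂⠒⠒⠀⠀⠀
⠒⠴⠂⠒⣿⣿⠒⠒⠀⠀⠀
⠂⠒⠒⣿⠴⠴⠒⠂⠀⠀⠀
⣿⠒⠒⠒⠒⠒⠂⣿⠀⠀⠀
⠴⠒⣿⣿⠒⠀⠀⠀⠀⠀⠀

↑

⠿⠿⠿⠿⠿⠿⠿⠿⠿⠿⠿
⠿⠿⠿⠿⠿⠿⠿⠿⠿⠿⠿
⠀⠀⠀⠀⠀⠀⠀⠀⠀⠀⠀
⠀⠀⠀⠒⠂⠂⠿⣿⠀⠀⠀
⠀⠀⠀⠒⠒⠒⣿⠂⠀⠀⠀
⠀⠀⠀⠒⣿⣾⠒⠒⠀⠀⠀
⠿⠒⣿⠒⠒⠂⠂⠴⠀⠀⠀
⠴⠂⠿⠿⠿⠂⠒⠒⠀⠀⠀
⠒⠴⠂⠒⣿⣿⠒⠒⠀⠀⠀
⠂⠒⠒⣿⠴⠴⠒⠂⠀⠀⠀
⣿⠒⠒⠒⠒⠒⠂⣿⠀⠀⠀

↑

⠿⠿⠿⠿⠿⠿⠿⠿⠿⠿⠿
⠿⠿⠿⠿⠿⠿⠿⠿⠿⠿⠿
⠿⠿⠿⠿⠿⠿⠿⠿⠿⠿⠿
⠀⠀⠀⠒⠒⠒⠒⠂⠀⠀⠀
⠀⠀⠀⠒⠂⠂⠿⣿⠀⠀⠀
⠀⠀⠀⠒⠒⣾⣿⠂⠀⠀⠀
⠀⠀⠀⠒⣿⠒⠒⠒⠀⠀⠀
⠿⠒⣿⠒⠒⠂⠂⠴⠀⠀⠀
⠴⠂⠿⠿⠿⠂⠒⠒⠀⠀⠀
⠒⠴⠂⠒⣿⣿⠒⠒⠀⠀⠀
⠂⠒⠒⣿⠴⠴⠒⠂⠀⠀⠀

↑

⠿⠿⠿⠿⠿⠿⠿⠿⠿⠿⠿
⠿⠿⠿⠿⠿⠿⠿⠿⠿⠿⠿
⠿⠿⠿⠿⠿⠿⠿⠿⠿⠿⠿
⠿⠿⠿⠿⠿⠿⠿⠿⠿⠿⠿
⠀⠀⠀⠒⠒⠒⠒⠂⠀⠀⠀
⠀⠀⠀⠒⠂⣾⠿⣿⠀⠀⠀
⠀⠀⠀⠒⠒⠒⣿⠂⠀⠀⠀
⠀⠀⠀⠒⣿⠒⠒⠒⠀⠀⠀
⠿⠒⣿⠒⠒⠂⠂⠴⠀⠀⠀
⠴⠂⠿⠿⠿⠂⠒⠒⠀⠀⠀
⠒⠴⠂⠒⣿⣿⠒⠒⠀⠀⠀

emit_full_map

⠀⠀⠀⠀⠀⠒⠒⠒⠒⠂
⠀⠀⠀⠀⠀⠒⠂⣾⠿⣿
⠀⠀⠀⠀⠀⠒⠒⠒⣿⠂
⠀⠀⠀⠀⠀⠒⣿⠒⠒⠒
⠴⠴⠿⠒⣿⠒⠒⠂⠂⠴
⠿⣿⠴⠂⠿⠿⠿⠂⠒⠒
⠂⣿⠒⠴⠂⠒⣿⣿⠒⠒
⠒⠒⠂⠒⠒⣿⠴⠴⠒⠂
⠂⠂⣿⠒⠒⠒⠒⠒⠂⣿
⣿⣿⠴⠒⣿⣿⠒⠀⠀⠀
⠒⠿⠒⠒⠒⣿⠒⠀⠀⠀
⠀⠴⠒⠂⠒⠒⣿⠀⠀⠀
⠴⠒⠿⠒⣿⠿⠒⠀⠀⠀
⠴⣿⠂⠿⣿⠿⠒⠀⠀⠀
⠒⣿⠒⠒⠂⣿⠂⠀⠀⠀
⣿⠒⠒⠒⣿⠂⣿⠀⠀⠀

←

⠿⠿⠿⠿⠿⠿⠿⠿⠿⠿⠿
⠿⠿⠿⠿⠿⠿⠿⠿⠿⠿⠿
⠿⠿⠿⠿⠿⠿⠿⠿⠿⠿⠿
⠿⠿⠿⠿⠿⠿⠿⠿⠿⠿⠿
⠀⠀⠀⠒⠒⠒⠒⠒⠂⠀⠀
⠀⠀⠀⠒⠒⣾⠂⠿⣿⠀⠀
⠀⠀⠀⠒⠒⠒⠒⣿⠂⠀⠀
⠀⠀⠀⣿⠒⣿⠒⠒⠒⠀⠀
⠴⠿⠒⣿⠒⠒⠂⠂⠴⠀⠀
⣿⠴⠂⠿⠿⠿⠂⠒⠒⠀⠀
⣿⠒⠴⠂⠒⣿⣿⠒⠒⠀⠀

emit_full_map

⠀⠀⠀⠀⠒⠒⠒⠒⠒⠂
⠀⠀⠀⠀⠒⠒⣾⠂⠿⣿
⠀⠀⠀⠀⠒⠒⠒⠒⣿⠂
⠀⠀⠀⠀⣿⠒⣿⠒⠒⠒
⠴⠴⠿⠒⣿⠒⠒⠂⠂⠴
⠿⣿⠴⠂⠿⠿⠿⠂⠒⠒
⠂⣿⠒⠴⠂⠒⣿⣿⠒⠒
⠒⠒⠂⠒⠒⣿⠴⠴⠒⠂
⠂⠂⣿⠒⠒⠒⠒⠒⠂⣿
⣿⣿⠴⠒⣿⣿⠒⠀⠀⠀
⠒⠿⠒⠒⠒⣿⠒⠀⠀⠀
⠀⠴⠒⠂⠒⠒⣿⠀⠀⠀
⠴⠒⠿⠒⣿⠿⠒⠀⠀⠀
⠴⣿⠂⠿⣿⠿⠒⠀⠀⠀
⠒⣿⠒⠒⠂⣿⠂⠀⠀⠀
⣿⠒⠒⠒⣿⠂⣿⠀⠀⠀
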